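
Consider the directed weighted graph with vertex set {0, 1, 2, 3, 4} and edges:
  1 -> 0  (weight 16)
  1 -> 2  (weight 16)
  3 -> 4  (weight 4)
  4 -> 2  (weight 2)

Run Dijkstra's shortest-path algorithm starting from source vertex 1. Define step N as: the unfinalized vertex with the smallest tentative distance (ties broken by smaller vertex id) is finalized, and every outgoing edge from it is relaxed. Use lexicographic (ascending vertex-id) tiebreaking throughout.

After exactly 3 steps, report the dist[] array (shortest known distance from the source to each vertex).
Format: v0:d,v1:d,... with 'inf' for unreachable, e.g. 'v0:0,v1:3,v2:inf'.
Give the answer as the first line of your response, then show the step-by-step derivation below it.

v0:16,v1:0,v2:16,v3:inf,v4:inf

step 1: dist = v0:16,v1:0,v2:16,v3:inf,v4:inf
step 2: dist = v0:16,v1:0,v2:16,v3:inf,v4:inf
step 3: dist = v0:16,v1:0,v2:16,v3:inf,v4:inf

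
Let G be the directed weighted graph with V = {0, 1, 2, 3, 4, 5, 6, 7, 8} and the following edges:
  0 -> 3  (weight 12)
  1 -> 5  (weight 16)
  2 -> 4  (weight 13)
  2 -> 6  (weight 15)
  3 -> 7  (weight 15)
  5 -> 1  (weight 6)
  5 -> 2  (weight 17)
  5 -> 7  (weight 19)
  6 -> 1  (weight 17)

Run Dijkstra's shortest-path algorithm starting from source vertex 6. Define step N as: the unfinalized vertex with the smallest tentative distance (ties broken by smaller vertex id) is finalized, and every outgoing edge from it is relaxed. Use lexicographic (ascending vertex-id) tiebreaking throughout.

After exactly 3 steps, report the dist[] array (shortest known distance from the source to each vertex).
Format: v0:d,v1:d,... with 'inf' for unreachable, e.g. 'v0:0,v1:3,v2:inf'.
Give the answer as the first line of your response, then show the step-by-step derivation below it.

v0:inf,v1:17,v2:50,v3:inf,v4:inf,v5:33,v6:0,v7:52,v8:inf

step 1: dist = v0:inf,v1:17,v2:inf,v3:inf,v4:inf,v5:inf,v6:0,v7:inf,v8:inf
step 2: dist = v0:inf,v1:17,v2:inf,v3:inf,v4:inf,v5:33,v6:0,v7:inf,v8:inf
step 3: dist = v0:inf,v1:17,v2:50,v3:inf,v4:inf,v5:33,v6:0,v7:52,v8:inf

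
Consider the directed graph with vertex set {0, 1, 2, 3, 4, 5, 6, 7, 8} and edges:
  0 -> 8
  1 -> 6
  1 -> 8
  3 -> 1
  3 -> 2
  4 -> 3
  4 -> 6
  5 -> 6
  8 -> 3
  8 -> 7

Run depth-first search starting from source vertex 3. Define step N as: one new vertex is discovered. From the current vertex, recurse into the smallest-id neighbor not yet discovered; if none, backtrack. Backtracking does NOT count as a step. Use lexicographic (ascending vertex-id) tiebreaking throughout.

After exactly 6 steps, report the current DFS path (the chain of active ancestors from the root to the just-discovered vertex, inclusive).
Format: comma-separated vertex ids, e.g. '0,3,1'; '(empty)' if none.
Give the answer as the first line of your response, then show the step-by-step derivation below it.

3,2

step 1: discover 3; path=3; order=3
step 2: discover 1; path=3>1; order=3,1
step 3: discover 6; path=3>1>6; order=3,1,6
step 4: discover 8; path=3>1>8; order=3,1,6,8
step 5: discover 7; path=3>1>8>7; order=3,1,6,8,7
step 6: discover 2; path=3>2; order=3,1,6,8,7,2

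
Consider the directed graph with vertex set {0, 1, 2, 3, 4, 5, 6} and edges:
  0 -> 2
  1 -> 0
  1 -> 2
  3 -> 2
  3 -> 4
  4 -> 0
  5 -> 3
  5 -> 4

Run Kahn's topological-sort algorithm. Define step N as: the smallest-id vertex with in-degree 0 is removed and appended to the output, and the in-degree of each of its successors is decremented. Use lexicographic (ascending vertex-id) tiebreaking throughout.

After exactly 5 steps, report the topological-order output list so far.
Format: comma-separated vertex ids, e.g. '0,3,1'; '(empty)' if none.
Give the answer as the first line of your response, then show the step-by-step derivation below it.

1,5,3,4,0

step 1: output 1; order=[1]; indeg=(1,0,2,1,2,0,0)
step 2: output 5; order=[1,5]; indeg=(1,0,2,0,1,0,0)
step 3: output 3; order=[1,5,3]; indeg=(1,0,1,0,0,0,0)
step 4: output 4; order=[1,5,3,4]; indeg=(0,0,1,0,0,0,0)
step 5: output 0; order=[1,5,3,4,0]; indeg=(0,0,0,0,0,0,0)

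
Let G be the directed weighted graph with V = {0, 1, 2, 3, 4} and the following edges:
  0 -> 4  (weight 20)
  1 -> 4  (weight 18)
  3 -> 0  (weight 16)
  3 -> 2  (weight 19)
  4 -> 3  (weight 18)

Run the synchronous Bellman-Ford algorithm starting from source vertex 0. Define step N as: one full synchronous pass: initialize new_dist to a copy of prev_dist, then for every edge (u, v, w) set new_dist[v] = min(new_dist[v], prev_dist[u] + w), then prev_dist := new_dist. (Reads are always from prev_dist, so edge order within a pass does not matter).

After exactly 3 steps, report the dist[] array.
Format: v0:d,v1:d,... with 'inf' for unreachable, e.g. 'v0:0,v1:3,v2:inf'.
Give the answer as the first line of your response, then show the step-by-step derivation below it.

v0:0,v1:inf,v2:57,v3:38,v4:20

step 1: dist = v0:0,v1:inf,v2:inf,v3:inf,v4:20
step 2: dist = v0:0,v1:inf,v2:inf,v3:38,v4:20
step 3: dist = v0:0,v1:inf,v2:57,v3:38,v4:20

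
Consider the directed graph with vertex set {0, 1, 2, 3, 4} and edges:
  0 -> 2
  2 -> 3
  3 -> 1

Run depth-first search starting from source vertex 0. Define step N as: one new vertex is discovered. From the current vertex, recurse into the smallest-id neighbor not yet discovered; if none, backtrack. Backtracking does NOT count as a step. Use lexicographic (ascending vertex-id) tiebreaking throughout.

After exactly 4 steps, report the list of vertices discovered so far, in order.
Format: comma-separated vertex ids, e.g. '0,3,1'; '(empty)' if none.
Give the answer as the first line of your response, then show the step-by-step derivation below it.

0,2,3,1

step 1: discover 0; path=0; order=0
step 2: discover 2; path=0>2; order=0,2
step 3: discover 3; path=0>2>3; order=0,2,3
step 4: discover 1; path=0>2>3>1; order=0,2,3,1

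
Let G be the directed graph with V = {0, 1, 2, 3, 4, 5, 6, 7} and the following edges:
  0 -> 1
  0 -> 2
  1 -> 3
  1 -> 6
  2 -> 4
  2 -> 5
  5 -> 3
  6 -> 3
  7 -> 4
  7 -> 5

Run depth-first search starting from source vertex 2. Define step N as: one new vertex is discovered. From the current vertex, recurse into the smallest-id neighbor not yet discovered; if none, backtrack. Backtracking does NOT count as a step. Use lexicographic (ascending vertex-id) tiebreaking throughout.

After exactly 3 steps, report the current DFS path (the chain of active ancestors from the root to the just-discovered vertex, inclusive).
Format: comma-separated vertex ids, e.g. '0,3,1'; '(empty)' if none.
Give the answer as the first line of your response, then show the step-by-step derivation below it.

2,5

step 1: discover 2; path=2; order=2
step 2: discover 4; path=2>4; order=2,4
step 3: discover 5; path=2>5; order=2,4,5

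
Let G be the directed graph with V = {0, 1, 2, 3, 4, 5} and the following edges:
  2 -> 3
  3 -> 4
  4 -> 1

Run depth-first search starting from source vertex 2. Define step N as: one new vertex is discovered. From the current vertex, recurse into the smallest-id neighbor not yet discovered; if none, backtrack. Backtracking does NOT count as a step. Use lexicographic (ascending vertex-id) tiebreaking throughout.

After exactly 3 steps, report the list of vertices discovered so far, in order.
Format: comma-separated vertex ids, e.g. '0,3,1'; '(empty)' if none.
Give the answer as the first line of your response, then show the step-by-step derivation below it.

2,3,4

step 1: discover 2; path=2; order=2
step 2: discover 3; path=2>3; order=2,3
step 3: discover 4; path=2>3>4; order=2,3,4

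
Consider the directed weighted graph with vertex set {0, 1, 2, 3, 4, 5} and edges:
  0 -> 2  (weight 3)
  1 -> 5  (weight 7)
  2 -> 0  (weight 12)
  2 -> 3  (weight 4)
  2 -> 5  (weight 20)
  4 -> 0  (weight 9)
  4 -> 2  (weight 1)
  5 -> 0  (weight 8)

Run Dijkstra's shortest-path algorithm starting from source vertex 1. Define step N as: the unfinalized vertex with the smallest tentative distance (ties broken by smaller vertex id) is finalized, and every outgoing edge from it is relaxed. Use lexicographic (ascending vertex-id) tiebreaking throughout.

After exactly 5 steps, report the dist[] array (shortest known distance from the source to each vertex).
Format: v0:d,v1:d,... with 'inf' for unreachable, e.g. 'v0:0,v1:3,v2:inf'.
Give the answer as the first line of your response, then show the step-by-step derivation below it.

v0:15,v1:0,v2:18,v3:22,v4:inf,v5:7

step 1: dist = v0:inf,v1:0,v2:inf,v3:inf,v4:inf,v5:7
step 2: dist = v0:15,v1:0,v2:inf,v3:inf,v4:inf,v5:7
step 3: dist = v0:15,v1:0,v2:18,v3:inf,v4:inf,v5:7
step 4: dist = v0:15,v1:0,v2:18,v3:22,v4:inf,v5:7
step 5: dist = v0:15,v1:0,v2:18,v3:22,v4:inf,v5:7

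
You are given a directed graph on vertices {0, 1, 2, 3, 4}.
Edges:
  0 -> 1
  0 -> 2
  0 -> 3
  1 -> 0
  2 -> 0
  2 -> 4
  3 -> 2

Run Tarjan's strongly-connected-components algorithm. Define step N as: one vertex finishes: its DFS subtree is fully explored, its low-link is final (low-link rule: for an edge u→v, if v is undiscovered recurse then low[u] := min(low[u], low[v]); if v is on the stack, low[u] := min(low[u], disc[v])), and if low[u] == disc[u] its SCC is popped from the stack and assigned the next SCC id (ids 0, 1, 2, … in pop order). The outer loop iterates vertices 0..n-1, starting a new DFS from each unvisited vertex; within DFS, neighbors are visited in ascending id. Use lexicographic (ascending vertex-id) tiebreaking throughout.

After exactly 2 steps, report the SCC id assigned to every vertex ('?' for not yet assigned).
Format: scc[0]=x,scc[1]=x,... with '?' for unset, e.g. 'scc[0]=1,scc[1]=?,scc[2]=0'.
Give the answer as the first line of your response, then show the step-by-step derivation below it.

scc[0]=?,scc[1]=?,scc[2]=?,scc[3]=?,scc[4]=0

step 1: low=(low[0]=0,low[1]=0,low[2]=?,low[3]=?,low[4]=?); scc=(scc[0]=?,scc[1]=?,scc[2]=?,scc[3]=?,scc[4]=?)
step 2: low=(low[0]=0,low[1]=0,low[2]=0,low[3]=?,low[4]=3); scc=(scc[0]=?,scc[1]=?,scc[2]=?,scc[3]=?,scc[4]=0)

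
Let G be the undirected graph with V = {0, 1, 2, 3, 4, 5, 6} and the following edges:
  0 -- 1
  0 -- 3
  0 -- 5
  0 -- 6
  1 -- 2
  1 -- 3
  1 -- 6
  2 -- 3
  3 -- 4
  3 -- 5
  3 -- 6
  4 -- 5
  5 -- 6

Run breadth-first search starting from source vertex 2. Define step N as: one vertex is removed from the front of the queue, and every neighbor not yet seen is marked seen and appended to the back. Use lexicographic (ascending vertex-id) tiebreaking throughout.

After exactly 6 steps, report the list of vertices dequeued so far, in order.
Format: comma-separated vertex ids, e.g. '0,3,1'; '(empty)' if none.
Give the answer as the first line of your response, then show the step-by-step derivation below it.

2,1,3,0,6,4

step 1: dequeue 2; queue=[1,3]; order=2
step 2: dequeue 1; queue=[3,0,6]; order=2,1
step 3: dequeue 3; queue=[0,6,4,5]; order=2,1,3
step 4: dequeue 0; queue=[6,4,5]; order=2,1,3,0
step 5: dequeue 6; queue=[4,5]; order=2,1,3,0,6
step 6: dequeue 4; queue=[5]; order=2,1,3,0,6,4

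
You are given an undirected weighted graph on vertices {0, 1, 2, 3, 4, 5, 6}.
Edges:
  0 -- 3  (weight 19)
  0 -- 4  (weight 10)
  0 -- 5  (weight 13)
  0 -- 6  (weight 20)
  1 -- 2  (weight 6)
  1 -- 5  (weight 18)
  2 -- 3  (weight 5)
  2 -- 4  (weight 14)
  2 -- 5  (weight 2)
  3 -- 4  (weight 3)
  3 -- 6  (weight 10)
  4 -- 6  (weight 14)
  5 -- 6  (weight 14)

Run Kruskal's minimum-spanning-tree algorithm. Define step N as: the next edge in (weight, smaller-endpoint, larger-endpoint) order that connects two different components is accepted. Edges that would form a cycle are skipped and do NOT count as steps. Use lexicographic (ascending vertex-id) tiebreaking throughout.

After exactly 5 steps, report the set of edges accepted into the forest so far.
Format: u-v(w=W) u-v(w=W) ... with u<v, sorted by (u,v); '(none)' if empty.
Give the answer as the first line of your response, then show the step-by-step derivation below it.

0-4(w=10) 1-2(w=6) 2-3(w=5) 2-5(w=2) 3-4(w=3)

step 1: add edge 2-5 (w=2); MST = {2-5(w=2)}
step 2: add edge 3-4 (w=3); MST = {2-5(w=2) 3-4(w=3)}
step 3: add edge 2-3 (w=5); MST = {2-3(w=5) 2-5(w=2) 3-4(w=3)}
step 4: add edge 1-2 (w=6); MST = {1-2(w=6) 2-3(w=5) 2-5(w=2) 3-4(w=3)}
step 5: add edge 0-4 (w=10); MST = {0-4(w=10) 1-2(w=6) 2-3(w=5) 2-5(w=2) 3-4(w=3)}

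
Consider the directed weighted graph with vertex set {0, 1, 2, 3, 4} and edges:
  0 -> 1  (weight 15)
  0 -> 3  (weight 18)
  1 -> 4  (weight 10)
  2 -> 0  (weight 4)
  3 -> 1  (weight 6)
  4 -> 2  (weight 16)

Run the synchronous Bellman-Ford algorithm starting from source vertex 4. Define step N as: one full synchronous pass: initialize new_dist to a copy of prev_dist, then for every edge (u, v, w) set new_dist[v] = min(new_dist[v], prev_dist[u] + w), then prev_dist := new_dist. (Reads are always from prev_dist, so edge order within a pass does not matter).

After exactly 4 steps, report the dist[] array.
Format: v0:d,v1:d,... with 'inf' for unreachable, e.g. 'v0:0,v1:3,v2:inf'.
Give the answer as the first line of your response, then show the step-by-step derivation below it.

v0:20,v1:35,v2:16,v3:38,v4:0

step 1: dist = v0:inf,v1:inf,v2:16,v3:inf,v4:0
step 2: dist = v0:20,v1:inf,v2:16,v3:inf,v4:0
step 3: dist = v0:20,v1:35,v2:16,v3:38,v4:0
step 4: dist = v0:20,v1:35,v2:16,v3:38,v4:0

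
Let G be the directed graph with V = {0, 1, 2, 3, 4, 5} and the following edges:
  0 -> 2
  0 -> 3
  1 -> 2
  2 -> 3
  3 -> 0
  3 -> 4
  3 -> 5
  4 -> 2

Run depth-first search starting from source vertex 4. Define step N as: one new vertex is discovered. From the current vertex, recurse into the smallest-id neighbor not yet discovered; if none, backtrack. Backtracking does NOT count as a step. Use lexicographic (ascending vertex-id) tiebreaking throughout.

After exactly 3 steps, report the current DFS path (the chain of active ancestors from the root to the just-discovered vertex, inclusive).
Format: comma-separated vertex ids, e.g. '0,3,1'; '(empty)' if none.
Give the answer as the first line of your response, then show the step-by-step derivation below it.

4,2,3

step 1: discover 4; path=4; order=4
step 2: discover 2; path=4>2; order=4,2
step 3: discover 3; path=4>2>3; order=4,2,3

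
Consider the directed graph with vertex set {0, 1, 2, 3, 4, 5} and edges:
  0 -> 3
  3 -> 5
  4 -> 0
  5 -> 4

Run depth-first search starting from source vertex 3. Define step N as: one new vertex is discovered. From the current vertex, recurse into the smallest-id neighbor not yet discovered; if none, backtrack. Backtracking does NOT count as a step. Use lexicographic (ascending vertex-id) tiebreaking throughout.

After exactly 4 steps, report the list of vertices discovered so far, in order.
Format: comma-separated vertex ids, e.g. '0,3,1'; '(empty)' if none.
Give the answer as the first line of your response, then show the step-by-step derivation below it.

3,5,4,0

step 1: discover 3; path=3; order=3
step 2: discover 5; path=3>5; order=3,5
step 3: discover 4; path=3>5>4; order=3,5,4
step 4: discover 0; path=3>5>4>0; order=3,5,4,0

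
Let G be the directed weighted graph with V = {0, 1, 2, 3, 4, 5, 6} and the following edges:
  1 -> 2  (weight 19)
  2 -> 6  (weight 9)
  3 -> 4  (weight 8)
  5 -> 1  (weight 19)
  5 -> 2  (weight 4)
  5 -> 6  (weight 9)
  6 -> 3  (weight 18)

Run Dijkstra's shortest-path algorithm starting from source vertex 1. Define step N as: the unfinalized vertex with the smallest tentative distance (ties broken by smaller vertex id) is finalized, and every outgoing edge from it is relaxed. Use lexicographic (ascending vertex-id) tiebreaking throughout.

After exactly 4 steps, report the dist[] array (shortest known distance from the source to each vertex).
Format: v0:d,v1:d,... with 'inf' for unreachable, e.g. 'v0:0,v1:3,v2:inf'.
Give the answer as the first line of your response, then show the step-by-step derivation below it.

v0:inf,v1:0,v2:19,v3:46,v4:54,v5:inf,v6:28

step 1: dist = v0:inf,v1:0,v2:19,v3:inf,v4:inf,v5:inf,v6:inf
step 2: dist = v0:inf,v1:0,v2:19,v3:inf,v4:inf,v5:inf,v6:28
step 3: dist = v0:inf,v1:0,v2:19,v3:46,v4:inf,v5:inf,v6:28
step 4: dist = v0:inf,v1:0,v2:19,v3:46,v4:54,v5:inf,v6:28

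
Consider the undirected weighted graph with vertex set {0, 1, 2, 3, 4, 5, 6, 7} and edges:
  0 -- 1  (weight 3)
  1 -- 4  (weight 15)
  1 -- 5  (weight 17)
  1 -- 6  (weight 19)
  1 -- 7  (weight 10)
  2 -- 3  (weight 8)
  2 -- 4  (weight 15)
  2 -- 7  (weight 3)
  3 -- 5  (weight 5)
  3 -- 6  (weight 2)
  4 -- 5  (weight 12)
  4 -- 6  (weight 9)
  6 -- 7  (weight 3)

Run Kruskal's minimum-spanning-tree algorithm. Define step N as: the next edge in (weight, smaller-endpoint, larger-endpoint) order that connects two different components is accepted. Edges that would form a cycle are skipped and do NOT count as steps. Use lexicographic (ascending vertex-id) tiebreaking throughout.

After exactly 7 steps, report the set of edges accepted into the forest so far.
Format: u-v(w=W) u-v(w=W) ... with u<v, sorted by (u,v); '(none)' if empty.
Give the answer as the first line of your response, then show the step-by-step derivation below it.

0-1(w=3) 1-7(w=10) 2-7(w=3) 3-5(w=5) 3-6(w=2) 4-6(w=9) 6-7(w=3)

step 1: add edge 3-6 (w=2); MST = {3-6(w=2)}
step 2: add edge 0-1 (w=3); MST = {0-1(w=3) 3-6(w=2)}
step 3: add edge 2-7 (w=3); MST = {0-1(w=3) 2-7(w=3) 3-6(w=2)}
step 4: add edge 6-7 (w=3); MST = {0-1(w=3) 2-7(w=3) 3-6(w=2) 6-7(w=3)}
step 5: add edge 3-5 (w=5); MST = {0-1(w=3) 2-7(w=3) 3-5(w=5) 3-6(w=2) 6-7(w=3)}
step 6: add edge 4-6 (w=9); MST = {0-1(w=3) 2-7(w=3) 3-5(w=5) 3-6(w=2) 4-6(w=9) 6-7(w=3)}
step 7: add edge 1-7 (w=10); MST = {0-1(w=3) 1-7(w=10) 2-7(w=3) 3-5(w=5) 3-6(w=2) 4-6(w=9) 6-7(w=3)}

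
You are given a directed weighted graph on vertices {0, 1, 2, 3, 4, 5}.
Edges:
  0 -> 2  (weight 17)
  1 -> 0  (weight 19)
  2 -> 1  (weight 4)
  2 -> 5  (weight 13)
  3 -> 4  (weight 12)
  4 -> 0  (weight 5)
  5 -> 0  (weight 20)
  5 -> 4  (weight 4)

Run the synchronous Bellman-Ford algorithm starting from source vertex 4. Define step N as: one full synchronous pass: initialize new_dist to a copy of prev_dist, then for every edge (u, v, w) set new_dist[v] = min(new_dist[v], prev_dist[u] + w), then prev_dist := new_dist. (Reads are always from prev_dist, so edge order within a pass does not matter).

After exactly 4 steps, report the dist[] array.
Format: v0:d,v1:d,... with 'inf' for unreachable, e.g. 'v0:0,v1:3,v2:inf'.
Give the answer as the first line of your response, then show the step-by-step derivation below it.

v0:5,v1:26,v2:22,v3:inf,v4:0,v5:35

step 1: dist = v0:5,v1:inf,v2:inf,v3:inf,v4:0,v5:inf
step 2: dist = v0:5,v1:inf,v2:22,v3:inf,v4:0,v5:inf
step 3: dist = v0:5,v1:26,v2:22,v3:inf,v4:0,v5:35
step 4: dist = v0:5,v1:26,v2:22,v3:inf,v4:0,v5:35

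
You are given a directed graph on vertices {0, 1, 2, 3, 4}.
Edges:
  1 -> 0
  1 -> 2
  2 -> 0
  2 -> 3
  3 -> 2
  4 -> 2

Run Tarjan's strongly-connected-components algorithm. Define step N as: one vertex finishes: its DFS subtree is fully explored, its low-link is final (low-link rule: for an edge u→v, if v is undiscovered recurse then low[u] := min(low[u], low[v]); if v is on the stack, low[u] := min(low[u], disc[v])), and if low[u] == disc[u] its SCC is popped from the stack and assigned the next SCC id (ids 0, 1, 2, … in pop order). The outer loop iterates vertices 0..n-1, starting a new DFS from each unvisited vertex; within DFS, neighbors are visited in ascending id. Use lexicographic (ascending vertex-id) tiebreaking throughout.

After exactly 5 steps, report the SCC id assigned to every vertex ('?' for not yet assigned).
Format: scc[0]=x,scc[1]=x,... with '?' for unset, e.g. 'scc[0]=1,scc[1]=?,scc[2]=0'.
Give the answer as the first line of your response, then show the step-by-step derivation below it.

scc[0]=0,scc[1]=2,scc[2]=1,scc[3]=1,scc[4]=3

step 1: low=(low[0]=0,low[1]=?,low[2]=?,low[3]=?,low[4]=?); scc=(scc[0]=0,scc[1]=?,scc[2]=?,scc[3]=?,scc[4]=?)
step 2: low=(low[0]=0,low[1]=1,low[2]=2,low[3]=2,low[4]=?); scc=(scc[0]=0,scc[1]=?,scc[2]=?,scc[3]=?,scc[4]=?)
step 3: low=(low[0]=0,low[1]=1,low[2]=2,low[3]=2,low[4]=?); scc=(scc[0]=0,scc[1]=?,scc[2]=1,scc[3]=1,scc[4]=?)
step 4: low=(low[0]=0,low[1]=1,low[2]=2,low[3]=2,low[4]=?); scc=(scc[0]=0,scc[1]=2,scc[2]=1,scc[3]=1,scc[4]=?)
step 5: low=(low[0]=0,low[1]=1,low[2]=2,low[3]=2,low[4]=4); scc=(scc[0]=0,scc[1]=2,scc[2]=1,scc[3]=1,scc[4]=3)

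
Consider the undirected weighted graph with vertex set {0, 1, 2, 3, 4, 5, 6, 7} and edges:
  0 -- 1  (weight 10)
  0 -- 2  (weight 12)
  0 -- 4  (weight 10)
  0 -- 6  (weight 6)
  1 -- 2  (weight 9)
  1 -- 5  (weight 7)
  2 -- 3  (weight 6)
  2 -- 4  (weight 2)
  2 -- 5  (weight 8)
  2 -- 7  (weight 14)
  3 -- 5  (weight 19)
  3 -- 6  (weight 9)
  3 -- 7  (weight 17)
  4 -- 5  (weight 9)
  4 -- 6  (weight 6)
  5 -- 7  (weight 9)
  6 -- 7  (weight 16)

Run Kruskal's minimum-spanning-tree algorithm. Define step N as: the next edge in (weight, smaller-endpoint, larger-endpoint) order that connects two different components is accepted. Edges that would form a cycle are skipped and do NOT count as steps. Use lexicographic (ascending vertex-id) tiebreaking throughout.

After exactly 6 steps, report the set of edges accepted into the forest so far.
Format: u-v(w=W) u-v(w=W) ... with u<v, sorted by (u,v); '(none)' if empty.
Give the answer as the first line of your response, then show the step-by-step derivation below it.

0-6(w=6) 1-5(w=7) 2-3(w=6) 2-4(w=2) 2-5(w=8) 4-6(w=6)

step 1: add edge 2-4 (w=2); MST = {2-4(w=2)}
step 2: add edge 0-6 (w=6); MST = {0-6(w=6) 2-4(w=2)}
step 3: add edge 2-3 (w=6); MST = {0-6(w=6) 2-3(w=6) 2-4(w=2)}
step 4: add edge 4-6 (w=6); MST = {0-6(w=6) 2-3(w=6) 2-4(w=2) 4-6(w=6)}
step 5: add edge 1-5 (w=7); MST = {0-6(w=6) 1-5(w=7) 2-3(w=6) 2-4(w=2) 4-6(w=6)}
step 6: add edge 2-5 (w=8); MST = {0-6(w=6) 1-5(w=7) 2-3(w=6) 2-4(w=2) 2-5(w=8) 4-6(w=6)}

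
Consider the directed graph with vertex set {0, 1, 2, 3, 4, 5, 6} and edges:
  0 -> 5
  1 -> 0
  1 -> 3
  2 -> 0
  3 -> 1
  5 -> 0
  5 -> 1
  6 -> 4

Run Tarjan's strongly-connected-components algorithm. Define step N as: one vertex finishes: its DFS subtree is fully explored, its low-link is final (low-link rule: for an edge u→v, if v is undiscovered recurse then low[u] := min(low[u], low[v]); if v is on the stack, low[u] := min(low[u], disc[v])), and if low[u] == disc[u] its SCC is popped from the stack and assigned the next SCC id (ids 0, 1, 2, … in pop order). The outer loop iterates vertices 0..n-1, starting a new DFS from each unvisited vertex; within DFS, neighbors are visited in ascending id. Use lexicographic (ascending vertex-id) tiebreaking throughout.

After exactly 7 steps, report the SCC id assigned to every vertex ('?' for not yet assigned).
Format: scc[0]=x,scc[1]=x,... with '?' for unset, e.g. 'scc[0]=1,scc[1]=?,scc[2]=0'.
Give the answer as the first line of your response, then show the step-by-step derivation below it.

scc[0]=0,scc[1]=0,scc[2]=1,scc[3]=0,scc[4]=2,scc[5]=0,scc[6]=3

step 1: low=(low[0]=0,low[1]=0,low[2]=?,low[3]=2,low[4]=?,low[5]=0,low[6]=?); scc=(scc[0]=?,scc[1]=?,scc[2]=?,scc[3]=?,scc[4]=?,scc[5]=?,scc[6]=?)
step 2: low=(low[0]=0,low[1]=0,low[2]=?,low[3]=2,low[4]=?,low[5]=0,low[6]=?); scc=(scc[0]=?,scc[1]=?,scc[2]=?,scc[3]=?,scc[4]=?,scc[5]=?,scc[6]=?)
step 3: low=(low[0]=0,low[1]=0,low[2]=?,low[3]=2,low[4]=?,low[5]=0,low[6]=?); scc=(scc[0]=?,scc[1]=?,scc[2]=?,scc[3]=?,scc[4]=?,scc[5]=?,scc[6]=?)
step 4: low=(low[0]=0,low[1]=0,low[2]=?,low[3]=2,low[4]=?,low[5]=0,low[6]=?); scc=(scc[0]=0,scc[1]=0,scc[2]=?,scc[3]=0,scc[4]=?,scc[5]=0,scc[6]=?)
step 5: low=(low[0]=0,low[1]=0,low[2]=4,low[3]=2,low[4]=?,low[5]=0,low[6]=?); scc=(scc[0]=0,scc[1]=0,scc[2]=1,scc[3]=0,scc[4]=?,scc[5]=0,scc[6]=?)
step 6: low=(low[0]=0,low[1]=0,low[2]=4,low[3]=2,low[4]=5,low[5]=0,low[6]=?); scc=(scc[0]=0,scc[1]=0,scc[2]=1,scc[3]=0,scc[4]=2,scc[5]=0,scc[6]=?)
step 7: low=(low[0]=0,low[1]=0,low[2]=4,low[3]=2,low[4]=5,low[5]=0,low[6]=6); scc=(scc[0]=0,scc[1]=0,scc[2]=1,scc[3]=0,scc[4]=2,scc[5]=0,scc[6]=3)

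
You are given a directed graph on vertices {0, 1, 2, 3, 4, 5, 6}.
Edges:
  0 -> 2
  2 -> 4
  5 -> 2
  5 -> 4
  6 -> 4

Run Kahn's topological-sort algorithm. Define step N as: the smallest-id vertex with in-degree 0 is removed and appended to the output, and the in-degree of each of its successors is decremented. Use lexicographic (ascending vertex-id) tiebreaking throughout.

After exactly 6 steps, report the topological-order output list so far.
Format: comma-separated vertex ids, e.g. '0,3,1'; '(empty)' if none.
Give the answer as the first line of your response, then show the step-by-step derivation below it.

0,1,3,5,2,6

step 1: output 0; order=[0]; indeg=(0,0,1,0,3,0,0)
step 2: output 1; order=[0,1]; indeg=(0,0,1,0,3,0,0)
step 3: output 3; order=[0,1,3]; indeg=(0,0,1,0,3,0,0)
step 4: output 5; order=[0,1,3,5]; indeg=(0,0,0,0,2,0,0)
step 5: output 2; order=[0,1,3,5,2]; indeg=(0,0,0,0,1,0,0)
step 6: output 6; order=[0,1,3,5,2,6]; indeg=(0,0,0,0,0,0,0)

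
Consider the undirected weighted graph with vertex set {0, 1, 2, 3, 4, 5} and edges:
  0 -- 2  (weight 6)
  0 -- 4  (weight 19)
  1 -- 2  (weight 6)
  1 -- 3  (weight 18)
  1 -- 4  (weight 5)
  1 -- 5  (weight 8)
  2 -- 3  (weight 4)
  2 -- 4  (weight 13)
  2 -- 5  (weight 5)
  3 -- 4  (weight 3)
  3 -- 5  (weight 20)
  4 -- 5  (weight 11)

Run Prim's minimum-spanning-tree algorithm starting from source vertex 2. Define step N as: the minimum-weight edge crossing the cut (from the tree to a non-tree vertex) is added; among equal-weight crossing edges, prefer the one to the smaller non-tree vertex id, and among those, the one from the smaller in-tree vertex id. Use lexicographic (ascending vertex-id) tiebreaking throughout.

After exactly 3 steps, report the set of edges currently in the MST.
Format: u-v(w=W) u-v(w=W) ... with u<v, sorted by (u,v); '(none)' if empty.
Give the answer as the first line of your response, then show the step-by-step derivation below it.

1-4(w=5) 2-3(w=4) 3-4(w=3)

step 1: add edge 2-3 (w=4); MST = {2-3(w=4)}
step 2: add edge 3-4 (w=3); MST = {2-3(w=4) 3-4(w=3)}
step 3: add edge 1-4 (w=5); MST = {1-4(w=5) 2-3(w=4) 3-4(w=3)}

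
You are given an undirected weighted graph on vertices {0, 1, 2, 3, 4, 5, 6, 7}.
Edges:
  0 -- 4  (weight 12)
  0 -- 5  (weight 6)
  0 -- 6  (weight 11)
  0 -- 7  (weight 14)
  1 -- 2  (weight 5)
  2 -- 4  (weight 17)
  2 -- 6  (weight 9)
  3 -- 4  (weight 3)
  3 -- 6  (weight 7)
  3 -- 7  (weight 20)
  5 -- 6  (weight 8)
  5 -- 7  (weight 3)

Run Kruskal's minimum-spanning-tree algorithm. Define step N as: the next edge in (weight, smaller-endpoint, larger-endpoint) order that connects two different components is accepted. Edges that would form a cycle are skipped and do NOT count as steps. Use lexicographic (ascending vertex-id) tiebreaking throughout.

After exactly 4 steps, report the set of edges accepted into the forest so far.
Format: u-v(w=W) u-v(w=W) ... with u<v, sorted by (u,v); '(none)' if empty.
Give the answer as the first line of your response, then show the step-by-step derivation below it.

0-5(w=6) 1-2(w=5) 3-4(w=3) 5-7(w=3)

step 1: add edge 3-4 (w=3); MST = {3-4(w=3)}
step 2: add edge 5-7 (w=3); MST = {3-4(w=3) 5-7(w=3)}
step 3: add edge 1-2 (w=5); MST = {1-2(w=5) 3-4(w=3) 5-7(w=3)}
step 4: add edge 0-5 (w=6); MST = {0-5(w=6) 1-2(w=5) 3-4(w=3) 5-7(w=3)}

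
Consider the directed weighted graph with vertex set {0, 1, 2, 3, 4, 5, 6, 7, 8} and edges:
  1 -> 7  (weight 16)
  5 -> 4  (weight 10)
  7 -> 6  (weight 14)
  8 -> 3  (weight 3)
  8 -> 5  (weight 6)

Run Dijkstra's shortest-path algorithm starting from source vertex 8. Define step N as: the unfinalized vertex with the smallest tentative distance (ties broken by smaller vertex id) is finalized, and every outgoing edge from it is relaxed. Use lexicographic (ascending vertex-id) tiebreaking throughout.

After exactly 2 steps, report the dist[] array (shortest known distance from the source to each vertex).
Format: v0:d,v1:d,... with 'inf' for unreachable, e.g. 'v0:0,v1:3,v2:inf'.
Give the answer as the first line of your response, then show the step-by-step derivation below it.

v0:inf,v1:inf,v2:inf,v3:3,v4:inf,v5:6,v6:inf,v7:inf,v8:0

step 1: dist = v0:inf,v1:inf,v2:inf,v3:3,v4:inf,v5:6,v6:inf,v7:inf,v8:0
step 2: dist = v0:inf,v1:inf,v2:inf,v3:3,v4:inf,v5:6,v6:inf,v7:inf,v8:0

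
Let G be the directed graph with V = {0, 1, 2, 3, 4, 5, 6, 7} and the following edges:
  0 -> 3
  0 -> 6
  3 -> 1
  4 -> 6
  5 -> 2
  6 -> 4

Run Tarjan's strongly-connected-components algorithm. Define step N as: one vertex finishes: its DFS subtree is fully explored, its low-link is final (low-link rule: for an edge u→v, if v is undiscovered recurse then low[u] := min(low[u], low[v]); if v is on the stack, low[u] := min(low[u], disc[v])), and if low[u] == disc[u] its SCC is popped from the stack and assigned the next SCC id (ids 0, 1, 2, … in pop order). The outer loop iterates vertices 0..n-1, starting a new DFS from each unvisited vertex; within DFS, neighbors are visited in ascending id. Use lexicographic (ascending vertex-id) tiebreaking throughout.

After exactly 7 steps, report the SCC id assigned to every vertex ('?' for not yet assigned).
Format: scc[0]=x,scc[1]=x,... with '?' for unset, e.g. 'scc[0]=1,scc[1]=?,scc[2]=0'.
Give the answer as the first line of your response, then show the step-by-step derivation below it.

scc[0]=3,scc[1]=0,scc[2]=4,scc[3]=1,scc[4]=2,scc[5]=5,scc[6]=2,scc[7]=?

step 1: low=(low[0]=0,low[1]=2,low[2]=?,low[3]=1,low[4]=?,low[5]=?,low[6]=?,low[7]=?); scc=(scc[0]=?,scc[1]=0,scc[2]=?,scc[3]=?,scc[4]=?,scc[5]=?,scc[6]=?,scc[7]=?)
step 2: low=(low[0]=0,low[1]=2,low[2]=?,low[3]=1,low[4]=?,low[5]=?,low[6]=?,low[7]=?); scc=(scc[0]=?,scc[1]=0,scc[2]=?,scc[3]=1,scc[4]=?,scc[5]=?,scc[6]=?,scc[7]=?)
step 3: low=(low[0]=0,low[1]=2,low[2]=?,low[3]=1,low[4]=3,low[5]=?,low[6]=3,low[7]=?); scc=(scc[0]=?,scc[1]=0,scc[2]=?,scc[3]=1,scc[4]=?,scc[5]=?,scc[6]=?,scc[7]=?)
step 4: low=(low[0]=0,low[1]=2,low[2]=?,low[3]=1,low[4]=3,low[5]=?,low[6]=3,low[7]=?); scc=(scc[0]=?,scc[1]=0,scc[2]=?,scc[3]=1,scc[4]=2,scc[5]=?,scc[6]=2,scc[7]=?)
step 5: low=(low[0]=0,low[1]=2,low[2]=?,low[3]=1,low[4]=3,low[5]=?,low[6]=3,low[7]=?); scc=(scc[0]=3,scc[1]=0,scc[2]=?,scc[3]=1,scc[4]=2,scc[5]=?,scc[6]=2,scc[7]=?)
step 6: low=(low[0]=0,low[1]=2,low[2]=5,low[3]=1,low[4]=3,low[5]=?,low[6]=3,low[7]=?); scc=(scc[0]=3,scc[1]=0,scc[2]=4,scc[3]=1,scc[4]=2,scc[5]=?,scc[6]=2,scc[7]=?)
step 7: low=(low[0]=0,low[1]=2,low[2]=5,low[3]=1,low[4]=3,low[5]=6,low[6]=3,low[7]=?); scc=(scc[0]=3,scc[1]=0,scc[2]=4,scc[3]=1,scc[4]=2,scc[5]=5,scc[6]=2,scc[7]=?)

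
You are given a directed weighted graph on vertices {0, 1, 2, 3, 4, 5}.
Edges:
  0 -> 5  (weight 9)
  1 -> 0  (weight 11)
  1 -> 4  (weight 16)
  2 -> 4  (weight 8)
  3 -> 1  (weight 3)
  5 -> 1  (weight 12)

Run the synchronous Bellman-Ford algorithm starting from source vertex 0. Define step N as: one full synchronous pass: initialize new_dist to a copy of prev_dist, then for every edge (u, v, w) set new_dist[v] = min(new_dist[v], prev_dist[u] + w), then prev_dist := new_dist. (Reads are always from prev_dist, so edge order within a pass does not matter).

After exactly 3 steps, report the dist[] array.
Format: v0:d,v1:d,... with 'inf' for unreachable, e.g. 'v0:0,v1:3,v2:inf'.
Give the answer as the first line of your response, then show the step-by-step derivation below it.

v0:0,v1:21,v2:inf,v3:inf,v4:37,v5:9

step 1: dist = v0:0,v1:inf,v2:inf,v3:inf,v4:inf,v5:9
step 2: dist = v0:0,v1:21,v2:inf,v3:inf,v4:inf,v5:9
step 3: dist = v0:0,v1:21,v2:inf,v3:inf,v4:37,v5:9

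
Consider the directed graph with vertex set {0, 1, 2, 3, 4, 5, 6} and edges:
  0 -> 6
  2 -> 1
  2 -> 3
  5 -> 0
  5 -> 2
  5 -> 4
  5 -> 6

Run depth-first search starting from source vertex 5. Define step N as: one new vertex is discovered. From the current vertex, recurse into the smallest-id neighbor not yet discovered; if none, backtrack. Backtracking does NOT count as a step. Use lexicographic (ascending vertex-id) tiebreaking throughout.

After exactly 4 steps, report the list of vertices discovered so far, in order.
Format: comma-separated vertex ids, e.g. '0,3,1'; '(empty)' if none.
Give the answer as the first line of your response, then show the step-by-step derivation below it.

5,0,6,2

step 1: discover 5; path=5; order=5
step 2: discover 0; path=5>0; order=5,0
step 3: discover 6; path=5>0>6; order=5,0,6
step 4: discover 2; path=5>2; order=5,0,6,2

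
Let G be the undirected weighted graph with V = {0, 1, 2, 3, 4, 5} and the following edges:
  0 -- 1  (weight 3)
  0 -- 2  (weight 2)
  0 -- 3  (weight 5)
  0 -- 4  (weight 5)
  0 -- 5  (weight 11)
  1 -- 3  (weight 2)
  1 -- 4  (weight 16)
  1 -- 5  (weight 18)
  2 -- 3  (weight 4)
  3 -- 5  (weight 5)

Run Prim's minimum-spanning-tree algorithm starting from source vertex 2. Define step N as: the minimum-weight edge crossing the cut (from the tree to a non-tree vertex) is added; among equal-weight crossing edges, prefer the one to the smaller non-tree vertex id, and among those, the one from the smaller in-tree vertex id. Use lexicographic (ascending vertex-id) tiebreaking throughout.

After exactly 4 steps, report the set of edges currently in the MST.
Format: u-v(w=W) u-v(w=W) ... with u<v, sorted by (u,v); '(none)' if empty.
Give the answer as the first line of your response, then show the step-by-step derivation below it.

0-1(w=3) 0-2(w=2) 0-4(w=5) 1-3(w=2)

step 1: add edge 0-2 (w=2); MST = {0-2(w=2)}
step 2: add edge 0-1 (w=3); MST = {0-1(w=3) 0-2(w=2)}
step 3: add edge 1-3 (w=2); MST = {0-1(w=3) 0-2(w=2) 1-3(w=2)}
step 4: add edge 0-4 (w=5); MST = {0-1(w=3) 0-2(w=2) 0-4(w=5) 1-3(w=2)}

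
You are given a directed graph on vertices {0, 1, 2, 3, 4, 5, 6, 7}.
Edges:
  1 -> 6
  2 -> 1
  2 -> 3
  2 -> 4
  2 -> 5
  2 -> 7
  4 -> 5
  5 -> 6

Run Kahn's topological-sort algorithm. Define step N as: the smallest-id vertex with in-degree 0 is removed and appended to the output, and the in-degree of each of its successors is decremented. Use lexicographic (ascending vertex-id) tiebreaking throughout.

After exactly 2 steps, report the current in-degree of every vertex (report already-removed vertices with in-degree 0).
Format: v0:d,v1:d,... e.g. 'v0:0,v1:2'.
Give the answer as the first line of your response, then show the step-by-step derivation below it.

v0:0,v1:0,v2:0,v3:0,v4:0,v5:1,v6:2,v7:0

step 1: output 0; order=[0]; indeg=(0,1,0,1,1,2,2,1)
step 2: output 2; order=[0,2]; indeg=(0,0,0,0,0,1,2,0)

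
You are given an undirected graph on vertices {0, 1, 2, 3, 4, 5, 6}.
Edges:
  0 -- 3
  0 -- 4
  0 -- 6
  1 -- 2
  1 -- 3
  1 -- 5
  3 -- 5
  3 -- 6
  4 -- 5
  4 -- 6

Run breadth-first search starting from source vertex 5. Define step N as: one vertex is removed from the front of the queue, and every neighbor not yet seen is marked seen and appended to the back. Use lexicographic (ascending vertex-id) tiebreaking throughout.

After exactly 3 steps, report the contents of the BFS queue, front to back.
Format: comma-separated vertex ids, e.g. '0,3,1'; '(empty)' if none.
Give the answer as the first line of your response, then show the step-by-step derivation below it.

4,2,0,6

step 1: dequeue 5; queue=[1,3,4]; order=5
step 2: dequeue 1; queue=[3,4,2]; order=5,1
step 3: dequeue 3; queue=[4,2,0,6]; order=5,1,3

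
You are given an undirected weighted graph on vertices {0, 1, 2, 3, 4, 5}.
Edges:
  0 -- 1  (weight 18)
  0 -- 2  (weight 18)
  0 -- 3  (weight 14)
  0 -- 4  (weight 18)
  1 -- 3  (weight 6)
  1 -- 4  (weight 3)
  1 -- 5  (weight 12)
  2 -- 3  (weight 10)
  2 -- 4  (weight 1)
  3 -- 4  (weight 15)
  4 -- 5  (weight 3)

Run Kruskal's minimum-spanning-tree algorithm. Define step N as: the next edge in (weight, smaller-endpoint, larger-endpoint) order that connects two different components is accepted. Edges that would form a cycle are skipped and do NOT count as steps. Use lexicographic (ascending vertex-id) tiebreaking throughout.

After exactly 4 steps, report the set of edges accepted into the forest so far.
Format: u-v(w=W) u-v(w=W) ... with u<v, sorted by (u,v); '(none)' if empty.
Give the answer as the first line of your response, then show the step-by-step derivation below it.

1-3(w=6) 1-4(w=3) 2-4(w=1) 4-5(w=3)

step 1: add edge 2-4 (w=1); MST = {2-4(w=1)}
step 2: add edge 1-4 (w=3); MST = {1-4(w=3) 2-4(w=1)}
step 3: add edge 4-5 (w=3); MST = {1-4(w=3) 2-4(w=1) 4-5(w=3)}
step 4: add edge 1-3 (w=6); MST = {1-3(w=6) 1-4(w=3) 2-4(w=1) 4-5(w=3)}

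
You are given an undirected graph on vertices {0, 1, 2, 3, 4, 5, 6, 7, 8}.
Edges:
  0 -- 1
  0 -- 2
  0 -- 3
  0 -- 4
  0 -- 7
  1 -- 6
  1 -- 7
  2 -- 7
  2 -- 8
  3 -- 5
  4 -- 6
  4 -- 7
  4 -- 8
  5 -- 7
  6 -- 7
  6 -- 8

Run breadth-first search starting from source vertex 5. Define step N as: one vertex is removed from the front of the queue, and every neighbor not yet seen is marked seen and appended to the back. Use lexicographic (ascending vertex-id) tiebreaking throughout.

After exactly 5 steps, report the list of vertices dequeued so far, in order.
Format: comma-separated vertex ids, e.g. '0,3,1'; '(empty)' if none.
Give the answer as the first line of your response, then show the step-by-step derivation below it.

5,3,7,0,1

step 1: dequeue 5; queue=[3,7]; order=5
step 2: dequeue 3; queue=[7,0]; order=5,3
step 3: dequeue 7; queue=[0,1,2,4,6]; order=5,3,7
step 4: dequeue 0; queue=[1,2,4,6]; order=5,3,7,0
step 5: dequeue 1; queue=[2,4,6]; order=5,3,7,0,1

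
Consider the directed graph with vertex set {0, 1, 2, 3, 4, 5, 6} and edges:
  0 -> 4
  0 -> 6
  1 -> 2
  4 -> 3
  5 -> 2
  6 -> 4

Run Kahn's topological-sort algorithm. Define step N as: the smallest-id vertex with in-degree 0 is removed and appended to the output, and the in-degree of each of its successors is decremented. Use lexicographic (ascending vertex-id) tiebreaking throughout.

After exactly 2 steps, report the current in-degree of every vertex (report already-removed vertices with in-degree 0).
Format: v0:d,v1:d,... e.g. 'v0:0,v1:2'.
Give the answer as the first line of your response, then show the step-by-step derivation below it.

v0:0,v1:0,v2:1,v3:1,v4:1,v5:0,v6:0

step 1: output 0; order=[0]; indeg=(0,0,2,1,1,0,0)
step 2: output 1; order=[0,1]; indeg=(0,0,1,1,1,0,0)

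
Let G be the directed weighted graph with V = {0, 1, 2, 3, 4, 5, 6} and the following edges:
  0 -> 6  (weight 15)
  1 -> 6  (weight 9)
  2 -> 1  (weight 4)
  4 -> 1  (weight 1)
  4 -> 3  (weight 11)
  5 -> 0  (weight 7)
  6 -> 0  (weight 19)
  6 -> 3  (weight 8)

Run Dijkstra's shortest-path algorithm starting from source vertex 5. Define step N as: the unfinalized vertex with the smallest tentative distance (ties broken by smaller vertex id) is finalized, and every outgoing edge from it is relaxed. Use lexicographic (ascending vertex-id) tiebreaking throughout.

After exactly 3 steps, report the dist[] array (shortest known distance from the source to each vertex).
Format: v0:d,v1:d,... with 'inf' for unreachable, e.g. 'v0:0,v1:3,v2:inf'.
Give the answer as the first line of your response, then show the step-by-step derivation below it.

v0:7,v1:inf,v2:inf,v3:30,v4:inf,v5:0,v6:22

step 1: dist = v0:7,v1:inf,v2:inf,v3:inf,v4:inf,v5:0,v6:inf
step 2: dist = v0:7,v1:inf,v2:inf,v3:inf,v4:inf,v5:0,v6:22
step 3: dist = v0:7,v1:inf,v2:inf,v3:30,v4:inf,v5:0,v6:22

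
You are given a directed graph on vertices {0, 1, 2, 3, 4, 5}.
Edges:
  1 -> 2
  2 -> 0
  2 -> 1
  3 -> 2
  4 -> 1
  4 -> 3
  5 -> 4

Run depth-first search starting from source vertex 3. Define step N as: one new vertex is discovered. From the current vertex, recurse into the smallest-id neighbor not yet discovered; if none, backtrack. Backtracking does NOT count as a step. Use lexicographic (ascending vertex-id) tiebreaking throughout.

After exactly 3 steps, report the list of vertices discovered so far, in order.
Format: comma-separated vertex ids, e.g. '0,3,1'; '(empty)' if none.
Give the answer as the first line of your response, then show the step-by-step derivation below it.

3,2,0

step 1: discover 3; path=3; order=3
step 2: discover 2; path=3>2; order=3,2
step 3: discover 0; path=3>2>0; order=3,2,0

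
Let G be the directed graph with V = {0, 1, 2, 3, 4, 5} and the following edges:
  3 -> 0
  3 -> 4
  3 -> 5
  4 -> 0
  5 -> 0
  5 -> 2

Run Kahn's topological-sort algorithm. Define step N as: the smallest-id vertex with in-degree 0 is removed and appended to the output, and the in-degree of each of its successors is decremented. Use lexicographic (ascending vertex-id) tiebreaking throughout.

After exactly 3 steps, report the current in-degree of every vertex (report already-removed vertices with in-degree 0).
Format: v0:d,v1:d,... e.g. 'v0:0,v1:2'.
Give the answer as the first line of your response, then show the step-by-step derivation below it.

v0:1,v1:0,v2:1,v3:0,v4:0,v5:0

step 1: output 1; order=[1]; indeg=(3,0,1,0,1,1)
step 2: output 3; order=[1,3]; indeg=(2,0,1,0,0,0)
step 3: output 4; order=[1,3,4]; indeg=(1,0,1,0,0,0)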